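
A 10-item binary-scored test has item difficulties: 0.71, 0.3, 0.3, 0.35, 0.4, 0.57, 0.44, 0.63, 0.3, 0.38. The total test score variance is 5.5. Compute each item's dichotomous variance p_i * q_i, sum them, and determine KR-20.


For each item, compute p_i * q_i:
  Item 1: 0.71 * 0.29 = 0.2059
  Item 2: 0.3 * 0.7 = 0.21
  Item 3: 0.3 * 0.7 = 0.21
  Item 4: 0.35 * 0.65 = 0.2275
  Item 5: 0.4 * 0.6 = 0.24
  Item 6: 0.57 * 0.43 = 0.2451
  Item 7: 0.44 * 0.56 = 0.2464
  Item 8: 0.63 * 0.37 = 0.2331
  Item 9: 0.3 * 0.7 = 0.21
  Item 10: 0.38 * 0.62 = 0.2356
Sum(p_i * q_i) = 0.2059 + 0.21 + 0.21 + 0.2275 + 0.24 + 0.2451 + 0.2464 + 0.2331 + 0.21 + 0.2356 = 2.2636
KR-20 = (k/(k-1)) * (1 - Sum(p_i*q_i) / Var_total)
= (10/9) * (1 - 2.2636/5.5)
= 1.1111 * 0.5884
KR-20 = 0.6538

0.6538


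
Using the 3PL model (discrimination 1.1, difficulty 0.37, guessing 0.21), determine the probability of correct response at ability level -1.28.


logit = 1.1*(-1.28 - 0.37) = -1.815
P* = 1/(1 + exp(--1.815)) = 0.14
P = 0.21 + (1 - 0.21) * 0.14
P = 0.3206

0.3206


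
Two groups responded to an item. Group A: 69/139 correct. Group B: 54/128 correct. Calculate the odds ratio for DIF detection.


Odds_A = 69/70 = 0.9857
Odds_B = 54/74 = 0.7297
OR = Odds_A / Odds_B = 0.9857 / 0.7297
Exactly, OR = (69 * 74) / (70 * 54) = 5106 / 3780
OR = 1.3508

1.3508


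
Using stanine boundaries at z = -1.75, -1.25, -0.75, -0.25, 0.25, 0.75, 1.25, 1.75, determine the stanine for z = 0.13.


Stanine boundaries: [-1.75, -1.25, -0.75, -0.25, 0.25, 0.75, 1.25, 1.75]
z = 0.13
Check each boundary:
  z >= -1.75 -> could be stanine 2
  z >= -1.25 -> could be stanine 3
  z >= -0.75 -> could be stanine 4
  z >= -0.25 -> could be stanine 5
  z < 0.25
  z < 0.75
  z < 1.25
  z < 1.75
Highest qualifying boundary gives stanine = 5

5


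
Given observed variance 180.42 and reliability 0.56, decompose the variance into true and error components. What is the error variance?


var_true = rxx * var_obs = 0.56 * 180.42 = 101.0352
var_error = var_obs - var_true
var_error = 180.42 - 101.0352
var_error = 79.3848

79.3848


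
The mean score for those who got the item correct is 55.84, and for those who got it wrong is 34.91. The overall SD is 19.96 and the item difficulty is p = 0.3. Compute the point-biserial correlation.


q = 1 - p = 0.7
rpb = ((M1 - M0) / SD) * sqrt(p * q)
rpb = ((55.84 - 34.91) / 19.96) * sqrt(0.3 * 0.7)
rpb = 0.4805

0.4805


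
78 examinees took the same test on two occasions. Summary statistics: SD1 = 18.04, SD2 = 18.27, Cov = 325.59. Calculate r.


r = cov(X,Y) / (SD_X * SD_Y)
r = 325.59 / (18.04 * 18.27)
r = 325.59 / 329.5908
r = 0.9879

0.9879


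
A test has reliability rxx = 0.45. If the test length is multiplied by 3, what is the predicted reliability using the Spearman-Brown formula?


r_new = (n * rxx) / (1 + (n-1) * rxx)
r_new = (3 * 0.45) / (1 + 2 * 0.45)
r_new = 1.35 / 1.9
r_new = 0.7105

0.7105


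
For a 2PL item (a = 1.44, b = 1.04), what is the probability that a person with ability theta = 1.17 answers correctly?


a*(theta - b) = 1.44 * (1.17 - 1.04) = 0.1872
exp(-0.1872) = 0.8293
P = 1 / (1 + 0.8293)
P = 0.5467

0.5467


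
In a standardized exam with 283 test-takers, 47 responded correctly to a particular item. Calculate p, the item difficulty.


Item difficulty p = number correct / total examinees
p = 47 / 283
p = 0.1661

0.1661


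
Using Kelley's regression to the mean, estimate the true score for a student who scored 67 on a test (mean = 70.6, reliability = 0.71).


T_est = rxx * X + (1 - rxx) * mean
T_est = 0.71 * 67 + 0.29 * 70.6
T_est = 47.57 + 20.474
T_est = 68.044

68.044


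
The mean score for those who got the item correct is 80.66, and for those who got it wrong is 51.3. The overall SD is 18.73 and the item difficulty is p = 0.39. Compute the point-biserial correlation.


q = 1 - p = 0.61
rpb = ((M1 - M0) / SD) * sqrt(p * q)
rpb = ((80.66 - 51.3) / 18.73) * sqrt(0.39 * 0.61)
rpb = 0.7646

0.7646


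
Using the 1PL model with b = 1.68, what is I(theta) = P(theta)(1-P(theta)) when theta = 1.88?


P = 1/(1+exp(-(1.88-1.68))) = 0.5498
I = P*(1-P) = 0.5498 * 0.4502
I = 0.2475

0.2475


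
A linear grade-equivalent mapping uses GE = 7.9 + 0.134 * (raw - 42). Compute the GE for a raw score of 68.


raw - median = 68 - 42 = 26
slope * diff = 0.134 * 26 = 3.484
GE = 7.9 + 3.484
GE = 11.384

11.384


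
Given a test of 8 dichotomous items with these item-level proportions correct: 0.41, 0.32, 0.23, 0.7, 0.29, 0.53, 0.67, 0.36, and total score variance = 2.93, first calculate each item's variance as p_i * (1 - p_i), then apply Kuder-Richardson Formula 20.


For each item, compute p_i * q_i:
  Item 1: 0.41 * 0.59 = 0.2419
  Item 2: 0.32 * 0.68 = 0.2176
  Item 3: 0.23 * 0.77 = 0.1771
  Item 4: 0.7 * 0.3 = 0.21
  Item 5: 0.29 * 0.71 = 0.2059
  Item 6: 0.53 * 0.47 = 0.2491
  Item 7: 0.67 * 0.33 = 0.2211
  Item 8: 0.36 * 0.64 = 0.2304
Sum(p_i * q_i) = 0.2419 + 0.2176 + 0.1771 + 0.21 + 0.2059 + 0.2491 + 0.2211 + 0.2304 = 1.7531
KR-20 = (k/(k-1)) * (1 - Sum(p_i*q_i) / Var_total)
= (8/7) * (1 - 1.7531/2.93)
= 1.1429 * 0.4017
KR-20 = 0.4591

0.4591


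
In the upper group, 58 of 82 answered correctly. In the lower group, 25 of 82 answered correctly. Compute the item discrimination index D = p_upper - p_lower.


p_upper = 58/82 = 0.7073
p_lower = 25/82 = 0.3049
D = 0.7073 - 0.3049 = 0.4024

0.4024


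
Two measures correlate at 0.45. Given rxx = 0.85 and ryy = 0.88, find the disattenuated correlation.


r_corrected = rxy / sqrt(rxx * ryy)
= 0.45 / sqrt(0.85 * 0.88)
= 0.45 / sqrt(0.748)
= 0.45 / 0.86487
r_corrected = 0.5203

0.5203


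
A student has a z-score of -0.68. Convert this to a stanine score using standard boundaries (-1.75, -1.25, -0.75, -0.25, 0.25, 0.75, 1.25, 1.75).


Stanine boundaries: [-1.75, -1.25, -0.75, -0.25, 0.25, 0.75, 1.25, 1.75]
z = -0.68
Check each boundary:
  z >= -1.75 -> could be stanine 2
  z >= -1.25 -> could be stanine 3
  z >= -0.75 -> could be stanine 4
  z < -0.25
  z < 0.25
  z < 0.75
  z < 1.25
  z < 1.75
Highest qualifying boundary gives stanine = 4

4


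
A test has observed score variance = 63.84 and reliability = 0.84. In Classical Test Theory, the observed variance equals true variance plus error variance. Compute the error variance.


var_true = rxx * var_obs = 0.84 * 63.84 = 53.6256
var_error = var_obs - var_true
var_error = 63.84 - 53.6256
var_error = 10.2144

10.2144


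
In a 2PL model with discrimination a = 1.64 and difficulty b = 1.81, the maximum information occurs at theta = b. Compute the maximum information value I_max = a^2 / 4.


For 2PL, max info at theta = b = 1.81
I_max = a^2 / 4 = 1.64^2 / 4
= 2.6896 / 4
I_max = 0.6724

0.6724


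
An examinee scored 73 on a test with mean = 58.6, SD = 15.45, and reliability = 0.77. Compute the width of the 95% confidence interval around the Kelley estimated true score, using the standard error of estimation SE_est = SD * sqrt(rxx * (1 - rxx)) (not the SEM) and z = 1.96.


True score estimate = 0.77*73 + 0.23*58.6 = 69.688
SE_est = SD * sqrt(rxx * (1 - rxx)) = 15.45 * sqrt(0.77 * 0.23) = 15.45 * sqrt(0.1771) = 6.501862
CI = T_est +/- z * SE_est, so width = 2 * z * SE_est = 2 * 1.96 * 6.501862
Width = 25.4873

25.4873


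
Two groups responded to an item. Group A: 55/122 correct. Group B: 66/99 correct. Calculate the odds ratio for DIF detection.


Odds_A = 55/67 = 0.8209
Odds_B = 66/33 = 2.0
OR = Odds_A / Odds_B = 0.8209 / 2.0
Exactly, OR = (55 * 33) / (67 * 66) = 1815 / 4422
OR = 0.4104

0.4104


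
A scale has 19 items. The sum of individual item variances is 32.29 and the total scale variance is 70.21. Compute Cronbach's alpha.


alpha = (k/(k-1)) * (1 - sum(si^2)/s_total^2)
= (19/18) * (1 - 32.29/70.21)
alpha = 0.5701

0.5701


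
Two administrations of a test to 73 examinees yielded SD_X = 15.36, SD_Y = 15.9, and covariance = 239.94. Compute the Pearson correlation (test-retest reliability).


r = cov(X,Y) / (SD_X * SD_Y)
r = 239.94 / (15.36 * 15.9)
r = 239.94 / 244.224
r = 0.9825

0.9825


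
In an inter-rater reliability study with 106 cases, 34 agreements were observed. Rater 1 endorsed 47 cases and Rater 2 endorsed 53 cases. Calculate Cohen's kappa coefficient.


P_o = 34/106 = 0.320755
P_e = (47*53 + 59*53) / 11236 = 0.5
kappa = (P_o - P_e) / (1 - P_e)
kappa = (0.320755 - 0.5) / (1 - 0.5)
kappa = -0.3585

-0.3585


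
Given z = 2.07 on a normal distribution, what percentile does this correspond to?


CDF(z) = 0.5 * (1 + erf(z/sqrt(2)))
erf(1.4637) = 0.9615
CDF = 0.9808
Percentile rank = 0.9808 * 100 = 98.08

98.08


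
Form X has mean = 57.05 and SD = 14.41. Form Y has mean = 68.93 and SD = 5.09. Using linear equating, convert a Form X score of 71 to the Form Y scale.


slope = SD_Y / SD_X = 5.09 / 14.41 ~ 0.3532
intercept = mean_Y - slope * mean_X = 68.93 - (5.09 / 14.41) * 57.05 ~ 48.7784
Y = slope * X + intercept. To avoid rounding drift from the rounded slope/intercept, evaluate the equivalent form Y = mean_Y + SD_Y * (X - mean_X) / SD_X at full precision:
Y = 68.93 + 5.09 * (71 - 57.05) / 14.41
Y = 68.93 + 5.09 * 13.95 / 14.41
Y = 68.93 + 71.0055 / 14.41
Y = 68.93 + 4.9275
Y = 73.8575

73.8575


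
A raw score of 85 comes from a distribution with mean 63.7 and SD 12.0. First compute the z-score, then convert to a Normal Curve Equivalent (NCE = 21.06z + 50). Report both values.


z = (X - mean) / SD = (85 - 63.7) / 12.0
z = 21.3 / 12.0
z = 1.775
NCE = NCE = 21.06z + 50
Carry z at full precision (z = 21.3 / 12.0) into the conversion:
NCE = 21.06 * (21.3 / 12.0) + 50 = 448.578 / 12.0 + 50
NCE = 37.3815 + 50
NCE = 87.3815

87.3815


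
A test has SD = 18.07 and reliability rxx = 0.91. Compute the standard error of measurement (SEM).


SEM = SD * sqrt(1 - rxx)
SEM = 18.07 * sqrt(1 - 0.91)
SEM = 18.07 * sqrt(0.09) = 18.07 * 0.3
SEM = 5.421

5.421


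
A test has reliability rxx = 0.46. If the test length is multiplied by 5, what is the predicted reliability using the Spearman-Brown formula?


r_new = (n * rxx) / (1 + (n-1) * rxx)
r_new = (5 * 0.46) / (1 + 4 * 0.46)
r_new = 2.3 / 2.84
r_new = 0.8099

0.8099


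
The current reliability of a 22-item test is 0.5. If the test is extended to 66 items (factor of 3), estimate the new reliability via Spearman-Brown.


r_new = (n * rxx) / (1 + (n-1) * rxx)
r_new = (3 * 0.5) / (1 + 2 * 0.5)
r_new = 1.5 / 2.0
r_new = 0.75

0.75


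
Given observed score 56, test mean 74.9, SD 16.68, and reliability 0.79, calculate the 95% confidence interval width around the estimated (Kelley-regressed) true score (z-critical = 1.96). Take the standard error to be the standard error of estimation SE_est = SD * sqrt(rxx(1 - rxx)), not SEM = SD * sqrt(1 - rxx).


True score estimate = 0.79*56 + 0.21*74.9 = 59.969
SE_est = SD * sqrt(rxx * (1 - rxx)) = 16.68 * sqrt(0.79 * 0.21) = 16.68 * sqrt(0.1659) = 6.793901
CI = T_est +/- z * SE_est, so width = 2 * z * SE_est = 2 * 1.96 * 6.793901
Width = 26.6321

26.6321


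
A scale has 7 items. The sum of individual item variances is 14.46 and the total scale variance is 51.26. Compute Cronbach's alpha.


alpha = (k/(k-1)) * (1 - sum(si^2)/s_total^2)
= (7/6) * (1 - 14.46/51.26)
alpha = 0.8376

0.8376


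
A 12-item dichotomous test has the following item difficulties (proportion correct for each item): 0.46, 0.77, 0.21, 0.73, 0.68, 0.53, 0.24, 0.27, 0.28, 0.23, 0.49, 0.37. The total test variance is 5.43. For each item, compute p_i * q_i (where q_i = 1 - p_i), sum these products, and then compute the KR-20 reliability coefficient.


For each item, compute p_i * q_i:
  Item 1: 0.46 * 0.54 = 0.2484
  Item 2: 0.77 * 0.23 = 0.1771
  Item 3: 0.21 * 0.79 = 0.1659
  Item 4: 0.73 * 0.27 = 0.1971
  Item 5: 0.68 * 0.32 = 0.2176
  Item 6: 0.53 * 0.47 = 0.2491
  Item 7: 0.24 * 0.76 = 0.1824
  Item 8: 0.27 * 0.73 = 0.1971
  Item 9: 0.28 * 0.72 = 0.2016
  Item 10: 0.23 * 0.77 = 0.1771
  Item 11: 0.49 * 0.51 = 0.2499
  Item 12: 0.37 * 0.63 = 0.2331
Sum(p_i * q_i) = 0.2484 + 0.1771 + 0.1659 + 0.1971 + 0.2176 + 0.2491 + 0.1824 + 0.1971 + 0.2016 + 0.1771 + 0.2499 + 0.2331 = 2.4964
KR-20 = (k/(k-1)) * (1 - Sum(p_i*q_i) / Var_total)
= (12/11) * (1 - 2.4964/5.43)
= 1.0909 * 0.5403
KR-20 = 0.5894

0.5894


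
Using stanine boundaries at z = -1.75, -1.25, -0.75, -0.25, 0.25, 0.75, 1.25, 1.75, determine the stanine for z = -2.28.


Stanine boundaries: [-1.75, -1.25, -0.75, -0.25, 0.25, 0.75, 1.25, 1.75]
z = -2.28
Check each boundary:
  z < -1.75
  z < -1.25
  z < -0.75
  z < -0.25
  z < 0.25
  z < 0.75
  z < 1.25
  z < 1.75
Highest qualifying boundary gives stanine = 1

1


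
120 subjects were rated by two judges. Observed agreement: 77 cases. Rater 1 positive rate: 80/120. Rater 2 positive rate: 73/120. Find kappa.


P_o = 77/120 = 0.641667
P_e = (80*73 + 40*47) / 14400 = 0.536111
kappa = (P_o - P_e) / (1 - P_e)
kappa = (0.641667 - 0.536111) / (1 - 0.536111)
kappa = 0.2275

0.2275


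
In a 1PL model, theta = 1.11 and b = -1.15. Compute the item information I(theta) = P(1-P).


P = 1/(1+exp(-(1.11--1.15))) = 0.9055
I = P*(1-P) = 0.9055 * 0.0945
I = 0.0856

0.0856


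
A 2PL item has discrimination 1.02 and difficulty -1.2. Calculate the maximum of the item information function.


For 2PL, max info at theta = b = -1.2
I_max = a^2 / 4 = 1.02^2 / 4
= 1.0404 / 4
I_max = 0.2601

0.2601


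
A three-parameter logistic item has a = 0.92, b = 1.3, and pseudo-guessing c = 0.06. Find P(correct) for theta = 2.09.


logit = 0.92*(2.09 - 1.3) = 0.7268
P* = 1/(1 + exp(-0.7268)) = 0.6741
P = 0.06 + (1 - 0.06) * 0.6741
P = 0.6937

0.6937


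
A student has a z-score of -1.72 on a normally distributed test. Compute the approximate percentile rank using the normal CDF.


CDF(z) = 0.5 * (1 + erf(z/sqrt(2)))
erf(-1.2162) = -0.9146
CDF = 0.0427
Percentile rank = 0.0427 * 100 = 4.27

4.27


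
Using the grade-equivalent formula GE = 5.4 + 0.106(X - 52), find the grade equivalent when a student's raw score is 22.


raw - median = 22 - 52 = -30
slope * diff = 0.106 * -30 = -3.18
GE = 5.4 + -3.18
GE = 2.22

2.22


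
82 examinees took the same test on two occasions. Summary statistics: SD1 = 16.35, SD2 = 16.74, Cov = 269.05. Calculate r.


r = cov(X,Y) / (SD_X * SD_Y)
r = 269.05 / (16.35 * 16.74)
r = 269.05 / 273.699
r = 0.983

0.983


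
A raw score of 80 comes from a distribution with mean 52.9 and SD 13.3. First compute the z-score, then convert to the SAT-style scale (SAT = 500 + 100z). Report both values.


z = (X - mean) / SD = (80 - 52.9) / 13.3
z = 27.1 / 13.3
z = 2.0376
SAT-scale = SAT = 500 + 100z
Carry z at full precision (z = 27.1 / 13.3) into the conversion:
SAT-scale = 500 + 100 * (27.1 / 13.3) = 500 + 2710 / 13.3
SAT-scale = 500 + 203.7594
SAT-scale = 703.7594

703.7594


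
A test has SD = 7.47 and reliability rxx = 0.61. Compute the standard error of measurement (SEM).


SEM = SD * sqrt(1 - rxx)
SEM = 7.47 * sqrt(1 - 0.61)
SEM = 7.47 * sqrt(0.39) = 7.47 * 0.6245
SEM = 4.665

4.665


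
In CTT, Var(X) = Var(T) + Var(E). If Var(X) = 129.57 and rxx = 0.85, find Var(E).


var_true = rxx * var_obs = 0.85 * 129.57 = 110.1345
var_error = var_obs - var_true
var_error = 129.57 - 110.1345
var_error = 19.4355

19.4355


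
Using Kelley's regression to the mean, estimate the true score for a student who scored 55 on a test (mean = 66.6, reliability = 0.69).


T_est = rxx * X + (1 - rxx) * mean
T_est = 0.69 * 55 + 0.31 * 66.6
T_est = 37.95 + 20.646
T_est = 58.596

58.596


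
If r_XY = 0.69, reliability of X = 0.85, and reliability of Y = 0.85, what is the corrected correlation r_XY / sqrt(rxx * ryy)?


r_corrected = rxy / sqrt(rxx * ryy)
= 0.69 / sqrt(0.85 * 0.85)
= 0.69 / sqrt(0.7225)
= 0.69 / 0.85
r_corrected = 0.8118

0.8118


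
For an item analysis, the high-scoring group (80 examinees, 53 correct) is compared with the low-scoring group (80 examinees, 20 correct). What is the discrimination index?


p_upper = 53/80 = 0.6625
p_lower = 20/80 = 0.25
D = 0.6625 - 0.25 = 0.4125

0.4125


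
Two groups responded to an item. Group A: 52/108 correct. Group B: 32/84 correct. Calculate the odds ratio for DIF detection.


Odds_A = 52/56 = 0.9286
Odds_B = 32/52 = 0.6154
OR = Odds_A / Odds_B = 0.9286 / 0.6154
Exactly, OR = (52 * 52) / (56 * 32) = 2704 / 1792
OR = 1.5089

1.5089


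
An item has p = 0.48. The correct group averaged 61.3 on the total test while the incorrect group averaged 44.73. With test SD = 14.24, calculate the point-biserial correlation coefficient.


q = 1 - p = 0.52
rpb = ((M1 - M0) / SD) * sqrt(p * q)
rpb = ((61.3 - 44.73) / 14.24) * sqrt(0.48 * 0.52)
rpb = 0.5813

0.5813


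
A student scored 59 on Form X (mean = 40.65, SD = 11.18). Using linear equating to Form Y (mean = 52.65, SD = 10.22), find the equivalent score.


slope = SD_Y / SD_X = 10.22 / 11.18 ~ 0.9141
intercept = mean_Y - slope * mean_X = 52.65 - (10.22 / 11.18) * 40.65 ~ 15.4905
Y = slope * X + intercept. To avoid rounding drift from the rounded slope/intercept, evaluate the equivalent form Y = mean_Y + SD_Y * (X - mean_X) / SD_X at full precision:
Y = 52.65 + 10.22 * (59 - 40.65) / 11.18
Y = 52.65 + 10.22 * 18.35 / 11.18
Y = 52.65 + 187.537 / 11.18
Y = 52.65 + 16.7743
Y = 69.4243

69.4243


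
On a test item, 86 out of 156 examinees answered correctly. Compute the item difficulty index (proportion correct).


Item difficulty p = number correct / total examinees
p = 86 / 156
p = 0.5513

0.5513


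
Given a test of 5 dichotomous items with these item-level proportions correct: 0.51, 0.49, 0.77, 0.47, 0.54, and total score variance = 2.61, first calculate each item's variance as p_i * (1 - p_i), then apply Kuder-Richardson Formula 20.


For each item, compute p_i * q_i:
  Item 1: 0.51 * 0.49 = 0.2499
  Item 2: 0.49 * 0.51 = 0.2499
  Item 3: 0.77 * 0.23 = 0.1771
  Item 4: 0.47 * 0.53 = 0.2491
  Item 5: 0.54 * 0.46 = 0.2484
Sum(p_i * q_i) = 0.2499 + 0.2499 + 0.1771 + 0.2491 + 0.2484 = 1.1744
KR-20 = (k/(k-1)) * (1 - Sum(p_i*q_i) / Var_total)
= (5/4) * (1 - 1.1744/2.61)
= 1.25 * 0.55
KR-20 = 0.6875

0.6875


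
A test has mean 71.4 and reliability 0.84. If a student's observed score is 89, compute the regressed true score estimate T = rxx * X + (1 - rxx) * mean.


T_est = rxx * X + (1 - rxx) * mean
T_est = 0.84 * 89 + 0.16 * 71.4
T_est = 74.76 + 11.424
T_est = 86.184

86.184


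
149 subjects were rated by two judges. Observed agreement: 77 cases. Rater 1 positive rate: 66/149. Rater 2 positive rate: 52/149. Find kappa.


P_o = 77/149 = 0.516779
P_e = (66*52 + 83*97) / 22201 = 0.517229
kappa = (P_o - P_e) / (1 - P_e)
kappa = (0.516779 - 0.517229) / (1 - 0.517229)
kappa = -0.0009

-0.0009


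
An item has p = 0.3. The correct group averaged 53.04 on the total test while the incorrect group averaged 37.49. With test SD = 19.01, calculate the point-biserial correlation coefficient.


q = 1 - p = 0.7
rpb = ((M1 - M0) / SD) * sqrt(p * q)
rpb = ((53.04 - 37.49) / 19.01) * sqrt(0.3 * 0.7)
rpb = 0.3749

0.3749


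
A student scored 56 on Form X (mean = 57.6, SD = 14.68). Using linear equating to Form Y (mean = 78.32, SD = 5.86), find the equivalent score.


slope = SD_Y / SD_X = 5.86 / 14.68 ~ 0.3992
intercept = mean_Y - slope * mean_X = 78.32 - (5.86 / 14.68) * 57.6 ~ 55.3271
Y = slope * X + intercept. To avoid rounding drift from the rounded slope/intercept, evaluate the equivalent form Y = mean_Y + SD_Y * (X - mean_X) / SD_X at full precision:
Y = 78.32 + 5.86 * (56 - 57.6) / 14.68
Y = 78.32 - 5.86 * 1.6 / 14.68
Y = 78.32 - 9.376 / 14.68
Y = 78.32 - 0.6387
Y = 77.6813

77.6813


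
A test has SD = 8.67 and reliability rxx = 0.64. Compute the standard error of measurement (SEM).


SEM = SD * sqrt(1 - rxx)
SEM = 8.67 * sqrt(1 - 0.64)
SEM = 8.67 * sqrt(0.36) = 8.67 * 0.6
SEM = 5.202

5.202


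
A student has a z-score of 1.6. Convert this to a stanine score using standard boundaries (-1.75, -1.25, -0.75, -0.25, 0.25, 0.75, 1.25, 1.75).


Stanine boundaries: [-1.75, -1.25, -0.75, -0.25, 0.25, 0.75, 1.25, 1.75]
z = 1.6
Check each boundary:
  z >= -1.75 -> could be stanine 2
  z >= -1.25 -> could be stanine 3
  z >= -0.75 -> could be stanine 4
  z >= -0.25 -> could be stanine 5
  z >= 0.25 -> could be stanine 6
  z >= 0.75 -> could be stanine 7
  z >= 1.25 -> could be stanine 8
  z < 1.75
Highest qualifying boundary gives stanine = 8

8


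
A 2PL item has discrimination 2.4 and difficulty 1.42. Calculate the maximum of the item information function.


For 2PL, max info at theta = b = 1.42
I_max = a^2 / 4 = 2.4^2 / 4
= 5.76 / 4
I_max = 1.44

1.44


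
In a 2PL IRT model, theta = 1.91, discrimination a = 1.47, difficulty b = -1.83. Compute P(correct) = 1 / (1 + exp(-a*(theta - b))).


a*(theta - b) = 1.47 * (1.91 - -1.83) = 5.4978
exp(-5.4978) = 0.0041
P = 1 / (1 + 0.0041)
P = 0.9959

0.9959


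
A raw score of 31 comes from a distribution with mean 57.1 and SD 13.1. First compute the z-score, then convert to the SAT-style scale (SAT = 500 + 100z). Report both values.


z = (X - mean) / SD = (31 - 57.1) / 13.1
z = -26.1 / 13.1
z = -1.9924
SAT-scale = SAT = 500 + 100z
Carry z at full precision (z = -26.1 / 13.1) into the conversion:
SAT-scale = 500 + 100 * (-26.1 / 13.1) = 500 + -2610 / 13.1
SAT-scale = 500 + -199.2366
SAT-scale = 300.7634

300.7634


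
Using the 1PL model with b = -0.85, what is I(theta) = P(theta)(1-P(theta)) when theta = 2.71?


P = 1/(1+exp(-(2.71--0.85))) = 0.9723
I = P*(1-P) = 0.9723 * 0.0277
I = 0.0269

0.0269


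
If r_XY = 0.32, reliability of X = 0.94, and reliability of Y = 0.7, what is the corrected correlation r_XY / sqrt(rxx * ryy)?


r_corrected = rxy / sqrt(rxx * ryy)
= 0.32 / sqrt(0.94 * 0.7)
= 0.32 / sqrt(0.658)
= 0.32 / 0.811172
r_corrected = 0.3945

0.3945


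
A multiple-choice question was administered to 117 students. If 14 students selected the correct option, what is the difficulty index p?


Item difficulty p = number correct / total examinees
p = 14 / 117
p = 0.1197

0.1197


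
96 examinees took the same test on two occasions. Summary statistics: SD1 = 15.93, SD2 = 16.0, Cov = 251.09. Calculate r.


r = cov(X,Y) / (SD_X * SD_Y)
r = 251.09 / (15.93 * 16.0)
r = 251.09 / 254.88
r = 0.9851

0.9851


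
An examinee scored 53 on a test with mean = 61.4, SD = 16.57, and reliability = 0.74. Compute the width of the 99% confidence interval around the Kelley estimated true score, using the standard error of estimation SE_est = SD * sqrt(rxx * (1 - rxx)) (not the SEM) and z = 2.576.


True score estimate = 0.74*53 + 0.26*61.4 = 55.184
SE_est = SD * sqrt(rxx * (1 - rxx)) = 16.57 * sqrt(0.74 * 0.26) = 16.57 * sqrt(0.1924) = 7.268169
CI = T_est +/- z * SE_est, so width = 2 * z * SE_est = 2 * 2.576 * 7.268169
Width = 37.4456

37.4456


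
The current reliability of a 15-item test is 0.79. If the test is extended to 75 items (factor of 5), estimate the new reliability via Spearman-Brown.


r_new = (n * rxx) / (1 + (n-1) * rxx)
r_new = (5 * 0.79) / (1 + 4 * 0.79)
r_new = 3.95 / 4.16
r_new = 0.9495

0.9495


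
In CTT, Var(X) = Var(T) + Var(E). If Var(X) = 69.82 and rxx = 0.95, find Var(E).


var_true = rxx * var_obs = 0.95 * 69.82 = 66.329
var_error = var_obs - var_true
var_error = 69.82 - 66.329
var_error = 3.491

3.491


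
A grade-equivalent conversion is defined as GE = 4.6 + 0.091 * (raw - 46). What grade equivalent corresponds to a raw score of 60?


raw - median = 60 - 46 = 14
slope * diff = 0.091 * 14 = 1.274
GE = 4.6 + 1.274
GE = 5.874

5.874


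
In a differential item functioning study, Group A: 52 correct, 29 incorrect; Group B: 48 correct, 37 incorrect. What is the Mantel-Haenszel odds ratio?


Odds_A = 52/29 = 1.7931
Odds_B = 48/37 = 1.2973
OR = Odds_A / Odds_B = 1.7931 / 1.2973
Exactly, OR = (52 * 37) / (29 * 48) = 1924 / 1392
OR = 1.3822

1.3822


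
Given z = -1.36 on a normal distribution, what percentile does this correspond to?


CDF(z) = 0.5 * (1 + erf(z/sqrt(2)))
erf(-0.9617) = -0.8262
CDF = 0.0869
Percentile rank = 0.0869 * 100 = 8.69

8.69


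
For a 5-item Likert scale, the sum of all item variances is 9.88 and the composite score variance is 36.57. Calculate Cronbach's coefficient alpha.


alpha = (k/(k-1)) * (1 - sum(si^2)/s_total^2)
= (5/4) * (1 - 9.88/36.57)
alpha = 0.9123

0.9123


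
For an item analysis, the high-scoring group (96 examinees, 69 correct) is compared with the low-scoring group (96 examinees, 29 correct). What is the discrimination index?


p_upper = 69/96 = 0.7188
p_lower = 29/96 = 0.3021
D = 0.7188 - 0.3021 = 0.4167

0.4167


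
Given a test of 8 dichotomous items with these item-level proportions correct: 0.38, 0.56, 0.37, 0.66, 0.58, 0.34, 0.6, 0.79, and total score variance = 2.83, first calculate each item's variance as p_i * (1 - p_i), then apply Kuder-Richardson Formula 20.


For each item, compute p_i * q_i:
  Item 1: 0.38 * 0.62 = 0.2356
  Item 2: 0.56 * 0.44 = 0.2464
  Item 3: 0.37 * 0.63 = 0.2331
  Item 4: 0.66 * 0.34 = 0.2244
  Item 5: 0.58 * 0.42 = 0.2436
  Item 6: 0.34 * 0.66 = 0.2244
  Item 7: 0.6 * 0.4 = 0.24
  Item 8: 0.79 * 0.21 = 0.1659
Sum(p_i * q_i) = 0.2356 + 0.2464 + 0.2331 + 0.2244 + 0.2436 + 0.2244 + 0.24 + 0.1659 = 1.8134
KR-20 = (k/(k-1)) * (1 - Sum(p_i*q_i) / Var_total)
= (8/7) * (1 - 1.8134/2.83)
= 1.1429 * 0.3592
KR-20 = 0.4105

0.4105


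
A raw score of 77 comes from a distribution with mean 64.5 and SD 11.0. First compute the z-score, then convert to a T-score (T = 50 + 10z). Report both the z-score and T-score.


z = (X - mean) / SD = (77 - 64.5) / 11.0
z = 12.5 / 11.0
z = 1.1364
T-score = T = 50 + 10z
Carry z at full precision (z = 12.5 / 11.0) into the conversion:
T-score = 50 + 10 * (12.5 / 11.0) = 50 + 125 / 11.0
T-score = 50 + 11.3636
T-score = 61.3636

61.3636


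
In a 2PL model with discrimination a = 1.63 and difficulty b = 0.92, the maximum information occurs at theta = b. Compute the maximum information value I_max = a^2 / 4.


For 2PL, max info at theta = b = 0.92
I_max = a^2 / 4 = 1.63^2 / 4
= 2.6569 / 4
I_max = 0.6642

0.6642


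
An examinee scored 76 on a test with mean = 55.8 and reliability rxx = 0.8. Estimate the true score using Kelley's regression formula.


T_est = rxx * X + (1 - rxx) * mean
T_est = 0.8 * 76 + 0.2 * 55.8
T_est = 60.8 + 11.16
T_est = 71.96

71.96


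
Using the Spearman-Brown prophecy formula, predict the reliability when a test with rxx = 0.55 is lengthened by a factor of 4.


r_new = (n * rxx) / (1 + (n-1) * rxx)
r_new = (4 * 0.55) / (1 + 3 * 0.55)
r_new = 2.2 / 2.65
r_new = 0.8302

0.8302


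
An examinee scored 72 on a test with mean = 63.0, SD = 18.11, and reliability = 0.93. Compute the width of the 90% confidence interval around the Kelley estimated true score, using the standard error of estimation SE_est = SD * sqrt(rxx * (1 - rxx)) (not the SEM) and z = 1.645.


True score estimate = 0.93*72 + 0.07*63.0 = 71.37
SE_est = SD * sqrt(rxx * (1 - rxx)) = 18.11 * sqrt(0.93 * 0.07) = 18.11 * sqrt(0.0651) = 4.620712
CI = T_est +/- z * SE_est, so width = 2 * z * SE_est = 2 * 1.645 * 4.620712
Width = 15.2021

15.2021


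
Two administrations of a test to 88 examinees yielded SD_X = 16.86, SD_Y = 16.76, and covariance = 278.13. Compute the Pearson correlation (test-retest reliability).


r = cov(X,Y) / (SD_X * SD_Y)
r = 278.13 / (16.86 * 16.76)
r = 278.13 / 282.5736
r = 0.9843

0.9843


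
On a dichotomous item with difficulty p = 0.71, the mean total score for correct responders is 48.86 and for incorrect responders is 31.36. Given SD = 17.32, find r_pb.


q = 1 - p = 0.29
rpb = ((M1 - M0) / SD) * sqrt(p * q)
rpb = ((48.86 - 31.36) / 17.32) * sqrt(0.71 * 0.29)
rpb = 0.4585

0.4585


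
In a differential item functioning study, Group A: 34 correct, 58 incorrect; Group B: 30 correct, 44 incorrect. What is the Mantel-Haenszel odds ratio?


Odds_A = 34/58 = 0.5862
Odds_B = 30/44 = 0.6818
OR = Odds_A / Odds_B = 0.5862 / 0.6818
Exactly, OR = (34 * 44) / (58 * 30) = 1496 / 1740
OR = 0.8598

0.8598


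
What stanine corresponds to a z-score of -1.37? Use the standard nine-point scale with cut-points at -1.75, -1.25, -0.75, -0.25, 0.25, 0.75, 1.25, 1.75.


Stanine boundaries: [-1.75, -1.25, -0.75, -0.25, 0.25, 0.75, 1.25, 1.75]
z = -1.37
Check each boundary:
  z >= -1.75 -> could be stanine 2
  z < -1.25
  z < -0.75
  z < -0.25
  z < 0.25
  z < 0.75
  z < 1.25
  z < 1.75
Highest qualifying boundary gives stanine = 2

2


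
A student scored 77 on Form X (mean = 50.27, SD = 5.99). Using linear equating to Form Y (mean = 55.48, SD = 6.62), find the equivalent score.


slope = SD_Y / SD_X = 6.62 / 5.99 ~ 1.1052
intercept = mean_Y - slope * mean_X = 55.48 - (6.62 / 5.99) * 50.27 ~ -0.0772
Y = slope * X + intercept. To avoid rounding drift from the rounded slope/intercept, evaluate the equivalent form Y = mean_Y + SD_Y * (X - mean_X) / SD_X at full precision:
Y = 55.48 + 6.62 * (77 - 50.27) / 5.99
Y = 55.48 + 6.62 * 26.73 / 5.99
Y = 55.48 + 176.9526 / 5.99
Y = 55.48 + 29.5413
Y = 85.0213

85.0213


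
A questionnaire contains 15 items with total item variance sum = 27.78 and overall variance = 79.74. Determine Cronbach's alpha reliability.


alpha = (k/(k-1)) * (1 - sum(si^2)/s_total^2)
= (15/14) * (1 - 27.78/79.74)
alpha = 0.6982

0.6982


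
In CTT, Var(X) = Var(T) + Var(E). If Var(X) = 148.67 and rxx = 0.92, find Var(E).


var_true = rxx * var_obs = 0.92 * 148.67 = 136.7764
var_error = var_obs - var_true
var_error = 148.67 - 136.7764
var_error = 11.8936

11.8936


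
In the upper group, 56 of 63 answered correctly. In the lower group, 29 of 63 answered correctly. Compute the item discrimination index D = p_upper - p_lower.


p_upper = 56/63 = 0.8889
p_lower = 29/63 = 0.4603
D = 0.8889 - 0.4603 = 0.4286

0.4286


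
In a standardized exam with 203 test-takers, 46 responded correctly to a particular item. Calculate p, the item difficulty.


Item difficulty p = number correct / total examinees
p = 46 / 203
p = 0.2266

0.2266


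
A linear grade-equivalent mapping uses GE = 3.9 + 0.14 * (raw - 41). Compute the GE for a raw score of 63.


raw - median = 63 - 41 = 22
slope * diff = 0.14 * 22 = 3.08
GE = 3.9 + 3.08
GE = 6.98

6.98


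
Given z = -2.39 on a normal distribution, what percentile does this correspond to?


CDF(z) = 0.5 * (1 + erf(z/sqrt(2)))
erf(-1.69) = -0.9832
CDF = 0.0084
Percentile rank = 0.0084 * 100 = 0.84

0.84


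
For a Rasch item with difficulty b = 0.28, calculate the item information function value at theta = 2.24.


P = 1/(1+exp(-(2.24-0.28))) = 0.8765
I = P*(1-P) = 0.8765 * 0.1235
I = 0.1082

0.1082


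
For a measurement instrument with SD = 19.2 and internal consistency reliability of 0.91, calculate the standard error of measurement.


SEM = SD * sqrt(1 - rxx)
SEM = 19.2 * sqrt(1 - 0.91)
SEM = 19.2 * sqrt(0.09) = 19.2 * 0.3
SEM = 5.76

5.76


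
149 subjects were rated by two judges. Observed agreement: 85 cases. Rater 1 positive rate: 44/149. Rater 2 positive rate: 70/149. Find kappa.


P_o = 85/149 = 0.57047
P_e = (44*70 + 105*79) / 22201 = 0.512364
kappa = (P_o - P_e) / (1 - P_e)
kappa = (0.57047 - 0.512364) / (1 - 0.512364)
kappa = 0.1192

0.1192


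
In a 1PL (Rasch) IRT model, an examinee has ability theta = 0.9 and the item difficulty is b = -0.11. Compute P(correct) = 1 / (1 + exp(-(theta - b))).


theta - b = 0.9 - -0.11 = 1.01
exp(-(theta - b)) = exp(-1.01) = 0.3642
P = 1 / (1 + 0.3642)
P = 0.733

0.733


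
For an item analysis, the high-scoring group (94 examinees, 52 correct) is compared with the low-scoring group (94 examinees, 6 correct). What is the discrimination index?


p_upper = 52/94 = 0.5532
p_lower = 6/94 = 0.0638
D = 0.5532 - 0.0638 = 0.4894

0.4894


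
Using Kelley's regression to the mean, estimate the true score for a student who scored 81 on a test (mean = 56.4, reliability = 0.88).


T_est = rxx * X + (1 - rxx) * mean
T_est = 0.88 * 81 + 0.12 * 56.4
T_est = 71.28 + 6.768
T_est = 78.048

78.048


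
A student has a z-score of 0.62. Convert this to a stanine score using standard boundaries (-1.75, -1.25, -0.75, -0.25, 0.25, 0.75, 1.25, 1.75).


Stanine boundaries: [-1.75, -1.25, -0.75, -0.25, 0.25, 0.75, 1.25, 1.75]
z = 0.62
Check each boundary:
  z >= -1.75 -> could be stanine 2
  z >= -1.25 -> could be stanine 3
  z >= -0.75 -> could be stanine 4
  z >= -0.25 -> could be stanine 5
  z >= 0.25 -> could be stanine 6
  z < 0.75
  z < 1.25
  z < 1.75
Highest qualifying boundary gives stanine = 6

6


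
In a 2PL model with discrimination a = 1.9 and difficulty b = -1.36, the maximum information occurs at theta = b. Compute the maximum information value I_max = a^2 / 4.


For 2PL, max info at theta = b = -1.36
I_max = a^2 / 4 = 1.9^2 / 4
= 3.61 / 4
I_max = 0.9025

0.9025


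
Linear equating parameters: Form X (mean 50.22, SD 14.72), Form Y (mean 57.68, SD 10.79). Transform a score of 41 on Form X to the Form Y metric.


slope = SD_Y / SD_X = 10.79 / 14.72 ~ 0.733
intercept = mean_Y - slope * mean_X = 57.68 - (10.79 / 14.72) * 50.22 ~ 20.8679
Y = slope * X + intercept. To avoid rounding drift from the rounded slope/intercept, evaluate the equivalent form Y = mean_Y + SD_Y * (X - mean_X) / SD_X at full precision:
Y = 57.68 + 10.79 * (41 - 50.22) / 14.72
Y = 57.68 - 10.79 * 9.22 / 14.72
Y = 57.68 - 99.4838 / 14.72
Y = 57.68 - 6.7584
Y = 50.9216

50.9216


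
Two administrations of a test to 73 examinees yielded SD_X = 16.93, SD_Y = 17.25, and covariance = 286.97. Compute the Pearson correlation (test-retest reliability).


r = cov(X,Y) / (SD_X * SD_Y)
r = 286.97 / (16.93 * 17.25)
r = 286.97 / 292.0425
r = 0.9826

0.9826


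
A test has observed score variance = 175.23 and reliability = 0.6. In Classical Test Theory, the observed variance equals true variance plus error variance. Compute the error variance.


var_true = rxx * var_obs = 0.6 * 175.23 = 105.138
var_error = var_obs - var_true
var_error = 175.23 - 105.138
var_error = 70.092

70.092


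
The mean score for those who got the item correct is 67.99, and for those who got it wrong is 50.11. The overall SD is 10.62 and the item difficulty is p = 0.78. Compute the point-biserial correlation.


q = 1 - p = 0.22
rpb = ((M1 - M0) / SD) * sqrt(p * q)
rpb = ((67.99 - 50.11) / 10.62) * sqrt(0.78 * 0.22)
rpb = 0.6974

0.6974


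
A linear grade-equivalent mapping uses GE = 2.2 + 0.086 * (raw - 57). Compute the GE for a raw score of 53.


raw - median = 53 - 57 = -4
slope * diff = 0.086 * -4 = -0.344
GE = 2.2 + -0.344
GE = 1.856

1.856


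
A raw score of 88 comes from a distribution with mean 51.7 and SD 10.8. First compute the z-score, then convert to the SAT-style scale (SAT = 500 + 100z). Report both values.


z = (X - mean) / SD = (88 - 51.7) / 10.8
z = 36.3 / 10.8
z = 3.3611
SAT-scale = SAT = 500 + 100z
Carry z at full precision (z = 36.3 / 10.8) into the conversion:
SAT-scale = 500 + 100 * (36.3 / 10.8) = 500 + 3630 / 10.8
SAT-scale = 500 + 336.1111
SAT-scale = 836.1111

836.1111


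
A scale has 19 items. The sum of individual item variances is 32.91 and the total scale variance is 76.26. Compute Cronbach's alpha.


alpha = (k/(k-1)) * (1 - sum(si^2)/s_total^2)
= (19/18) * (1 - 32.91/76.26)
alpha = 0.6

0.6


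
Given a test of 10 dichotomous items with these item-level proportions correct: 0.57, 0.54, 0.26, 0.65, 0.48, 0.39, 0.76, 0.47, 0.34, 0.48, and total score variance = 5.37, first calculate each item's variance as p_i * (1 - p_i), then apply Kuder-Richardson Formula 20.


For each item, compute p_i * q_i:
  Item 1: 0.57 * 0.43 = 0.2451
  Item 2: 0.54 * 0.46 = 0.2484
  Item 3: 0.26 * 0.74 = 0.1924
  Item 4: 0.65 * 0.35 = 0.2275
  Item 5: 0.48 * 0.52 = 0.2496
  Item 6: 0.39 * 0.61 = 0.2379
  Item 7: 0.76 * 0.24 = 0.1824
  Item 8: 0.47 * 0.53 = 0.2491
  Item 9: 0.34 * 0.66 = 0.2244
  Item 10: 0.48 * 0.52 = 0.2496
Sum(p_i * q_i) = 0.2451 + 0.2484 + 0.1924 + 0.2275 + 0.2496 + 0.2379 + 0.1824 + 0.2491 + 0.2244 + 0.2496 = 2.3064
KR-20 = (k/(k-1)) * (1 - Sum(p_i*q_i) / Var_total)
= (10/9) * (1 - 2.3064/5.37)
= 1.1111 * 0.5705
KR-20 = 0.6339

0.6339


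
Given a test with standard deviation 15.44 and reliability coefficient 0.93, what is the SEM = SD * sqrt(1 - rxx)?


SEM = SD * sqrt(1 - rxx)
SEM = 15.44 * sqrt(1 - 0.93)
SEM = 15.44 * sqrt(0.07) = 15.44 * 0.264575
SEM = 4.085

4.085


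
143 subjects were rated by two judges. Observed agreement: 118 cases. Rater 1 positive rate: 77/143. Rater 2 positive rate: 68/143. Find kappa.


P_o = 118/143 = 0.825175
P_e = (77*68 + 66*75) / 20449 = 0.498117
kappa = (P_o - P_e) / (1 - P_e)
kappa = (0.825175 - 0.498117) / (1 - 0.498117)
kappa = 0.6517

0.6517


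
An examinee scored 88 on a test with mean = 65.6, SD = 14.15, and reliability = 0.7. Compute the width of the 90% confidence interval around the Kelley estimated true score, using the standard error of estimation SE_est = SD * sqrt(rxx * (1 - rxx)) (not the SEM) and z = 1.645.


True score estimate = 0.7*88 + 0.3*65.6 = 81.28
SE_est = SD * sqrt(rxx * (1 - rxx)) = 14.15 * sqrt(0.7 * 0.3) = 14.15 * sqrt(0.21) = 6.484345
CI = T_est +/- z * SE_est, so width = 2 * z * SE_est = 2 * 1.645 * 6.484345
Width = 21.3335

21.3335


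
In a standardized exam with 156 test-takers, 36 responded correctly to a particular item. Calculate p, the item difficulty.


Item difficulty p = number correct / total examinees
p = 36 / 156
p = 0.2308

0.2308


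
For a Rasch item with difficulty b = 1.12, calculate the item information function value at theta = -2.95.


P = 1/(1+exp(-(-2.95-1.12))) = 0.0168
I = P*(1-P) = 0.0168 * 0.9832
I = 0.0165

0.0165


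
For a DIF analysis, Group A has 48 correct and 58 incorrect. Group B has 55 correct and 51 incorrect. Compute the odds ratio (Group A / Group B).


Odds_A = 48/58 = 0.8276
Odds_B = 55/51 = 1.0784
OR = Odds_A / Odds_B = 0.8276 / 1.0784
Exactly, OR = (48 * 51) / (58 * 55) = 2448 / 3190
OR = 0.7674

0.7674


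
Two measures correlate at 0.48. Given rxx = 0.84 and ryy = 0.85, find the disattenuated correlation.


r_corrected = rxy / sqrt(rxx * ryy)
= 0.48 / sqrt(0.84 * 0.85)
= 0.48 / sqrt(0.714)
= 0.48 / 0.844985
r_corrected = 0.5681

0.5681


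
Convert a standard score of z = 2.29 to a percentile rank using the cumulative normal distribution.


CDF(z) = 0.5 * (1 + erf(z/sqrt(2)))
erf(1.6193) = 0.978
CDF = 0.989
Percentile rank = 0.989 * 100 = 98.9

98.9


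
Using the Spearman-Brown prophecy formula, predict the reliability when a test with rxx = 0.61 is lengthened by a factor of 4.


r_new = (n * rxx) / (1 + (n-1) * rxx)
r_new = (4 * 0.61) / (1 + 3 * 0.61)
r_new = 2.44 / 2.83
r_new = 0.8622

0.8622


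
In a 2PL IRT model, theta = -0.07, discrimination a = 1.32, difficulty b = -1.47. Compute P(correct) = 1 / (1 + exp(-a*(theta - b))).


a*(theta - b) = 1.32 * (-0.07 - -1.47) = 1.848
exp(-1.848) = 0.1576
P = 1 / (1 + 0.1576)
P = 0.8639

0.8639


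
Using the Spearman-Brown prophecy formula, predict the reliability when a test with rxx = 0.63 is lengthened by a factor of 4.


r_new = (n * rxx) / (1 + (n-1) * rxx)
r_new = (4 * 0.63) / (1 + 3 * 0.63)
r_new = 2.52 / 2.89
r_new = 0.872

0.872


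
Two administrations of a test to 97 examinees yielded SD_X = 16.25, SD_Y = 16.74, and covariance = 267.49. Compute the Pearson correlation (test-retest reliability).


r = cov(X,Y) / (SD_X * SD_Y)
r = 267.49 / (16.25 * 16.74)
r = 267.49 / 272.025
r = 0.9833

0.9833


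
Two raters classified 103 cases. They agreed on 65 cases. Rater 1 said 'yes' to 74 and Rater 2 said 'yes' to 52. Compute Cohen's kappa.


P_o = 65/103 = 0.631068
P_e = (74*52 + 29*51) / 10609 = 0.502121
kappa = (P_o - P_e) / (1 - P_e)
kappa = (0.631068 - 0.502121) / (1 - 0.502121)
kappa = 0.259

0.259


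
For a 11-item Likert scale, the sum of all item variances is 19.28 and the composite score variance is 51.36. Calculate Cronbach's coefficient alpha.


alpha = (k/(k-1)) * (1 - sum(si^2)/s_total^2)
= (11/10) * (1 - 19.28/51.36)
alpha = 0.6871

0.6871
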